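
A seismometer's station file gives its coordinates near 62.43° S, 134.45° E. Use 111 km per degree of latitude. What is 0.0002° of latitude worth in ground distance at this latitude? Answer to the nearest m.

22 m

0.0002° × 111000 m/° = 22.2 m.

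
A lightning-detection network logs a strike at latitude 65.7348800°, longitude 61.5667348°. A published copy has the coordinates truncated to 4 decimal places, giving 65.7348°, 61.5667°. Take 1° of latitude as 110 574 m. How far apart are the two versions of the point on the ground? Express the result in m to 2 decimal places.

8.99 m

The latitude changed by +0.0000800° and the longitude by +0.0000348°.
N–S: 0.0000800° × 110574 m/° = 8.84592 m.
E–W at 65.7348°: 0.0000348° × 110574 × cos 65.7348° = 0.0000348 × 110574 × 0.4110 ≈ 1.58137 m.
Combined displacement = (8.84592² + 1.58137²)^½ ≈ 8.98616 m.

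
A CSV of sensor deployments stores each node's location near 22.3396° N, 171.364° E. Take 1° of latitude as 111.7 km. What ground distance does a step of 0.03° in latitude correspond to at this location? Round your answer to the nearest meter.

3351 meters

Along a meridian 0.03° is 0.03 × 111700 = 3351 m.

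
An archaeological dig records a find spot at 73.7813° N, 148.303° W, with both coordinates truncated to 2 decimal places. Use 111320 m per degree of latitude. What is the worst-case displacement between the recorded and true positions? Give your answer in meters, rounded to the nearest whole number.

Truncating at 2 decimal places can drop up to a full unit in the last place, so each coordinate may be off by as much as 0.01°.
Latitude error → 0.01 × 111320 = 1113.2 m along the meridian.
East–west component at 73.7813°: 0.01° × 111320 × cos 73.7813° ≈ 0.01 × 31092.2 ≈ 310.922 m.
Combining orthogonally: (1113.2² + 310.922²)^½ ≈ 1155.81 m.

1156 meters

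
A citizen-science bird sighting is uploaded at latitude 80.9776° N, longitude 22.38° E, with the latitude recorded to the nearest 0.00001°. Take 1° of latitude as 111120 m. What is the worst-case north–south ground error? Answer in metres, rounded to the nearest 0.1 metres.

0.6 metres

Rounding to 5 decimal places leaves the latitude within ±5e-06° of the true value.
Along the meridian that is 5e-06° × 111120 m/° = 0.5556 m.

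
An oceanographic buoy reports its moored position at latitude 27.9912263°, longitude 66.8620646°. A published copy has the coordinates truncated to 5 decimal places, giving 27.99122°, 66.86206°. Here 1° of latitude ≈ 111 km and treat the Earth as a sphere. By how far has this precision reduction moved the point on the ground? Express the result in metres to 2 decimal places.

The latitude changed by +0.0000063° and the longitude by +0.0000046°.
North–south shift: 0.0000063 × 111000 = 0.6993 m.
East–west at this latitude: 0.0000046° × 111000 × cos 27.9912° ≈ 0.0000046 × 98015.2 = 0.45087 m.
Combined displacement = (0.6993² + 0.45087²)^½ ≈ 0.832048 m.

0.83 metres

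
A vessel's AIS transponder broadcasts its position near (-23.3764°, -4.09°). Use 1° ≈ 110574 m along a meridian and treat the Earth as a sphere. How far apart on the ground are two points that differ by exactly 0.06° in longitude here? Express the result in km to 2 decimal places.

0.06° of longitude at 23.3764° is 0.06 × 110574 × cos 23.3764° ≈ 0.06 × 101498 = 6089.87 m.
That is 6089.87 m = 6.0899 km.

6.09 km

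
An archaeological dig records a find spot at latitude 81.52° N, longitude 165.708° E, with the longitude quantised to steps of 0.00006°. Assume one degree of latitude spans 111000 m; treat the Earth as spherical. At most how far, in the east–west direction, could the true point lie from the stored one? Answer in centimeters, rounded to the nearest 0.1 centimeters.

49.1 centimeters

With a 0.00006° grid the true value lies within half a step, ±0.00006°/2 = ±3e-05°, of the stored one.
At latitude 81.52° a degree of longitude spans 111000 m × cos 81.52° = 111000 × 0.1475 ≈ 16368.5 m.
Maximum E–W displacement: 3e-05 × 16368.5 = 0.491056 m.
That is 0.491056 m = 49.106 cm.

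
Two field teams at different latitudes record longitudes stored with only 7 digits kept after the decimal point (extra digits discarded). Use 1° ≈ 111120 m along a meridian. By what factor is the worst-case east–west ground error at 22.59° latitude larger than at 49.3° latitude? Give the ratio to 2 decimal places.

1.42

Truncating at 7 decimal places can drop up to a full unit in the last place, so the longitude may be off by as much as 1e-07°.
At 22.59°: 1e-07° × 111120 × cos 22.59° = 1e-07 × 111120 × 0.9233 ≈ 0.010259 m.
At 49.3°: 1e-07° × 111120 × cos 49.3° = 1e-07 × 111120 × 0.6521 ≈ 0.0072461 m.
The ratio reduces to cos 22.59° / cos 49.3° = 0.9233/0.6521 ≈ 1.4159.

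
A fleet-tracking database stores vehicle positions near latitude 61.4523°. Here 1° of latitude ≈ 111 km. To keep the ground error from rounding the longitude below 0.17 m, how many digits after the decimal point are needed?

At 61.4523° one degree of longitude covers 111000 × cos 61.4523° ≈ 111000 × 0.4779 ≈ 53045.8 m.
N decimal places → at most half a unit in the last place, 0.5 × 10⁻ᴺ° = 53045.8/2 × 10⁻ᴺ m.
Need 0.5 × 53045.8 × 10⁻ᴺ ≤ 0.17 → 10⁻ᴺ ≤ 6.410e-06, so N ≥ 5.19.
So 6 decimal places suffice (0.0265 m); 5 would allow up to 0.265 m.

6 decimal places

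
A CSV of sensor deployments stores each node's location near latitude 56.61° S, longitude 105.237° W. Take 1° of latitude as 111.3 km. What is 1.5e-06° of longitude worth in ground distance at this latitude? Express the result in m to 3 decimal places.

One degree of longitude here spans 111300 × cos 56.61° = 111300 × 0.5503 ≈ 61252.3 m; 1.5e-06° of that is 0.0918784 m.

0.092 m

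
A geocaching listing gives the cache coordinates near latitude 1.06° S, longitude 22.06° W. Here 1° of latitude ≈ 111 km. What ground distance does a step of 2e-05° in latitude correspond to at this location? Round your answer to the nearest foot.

7 feet

2e-05° × 111000 m/° = 2.22 m.
Converting: 2.22 m × 3.2808 ft/m ≈ 7.2835 ft.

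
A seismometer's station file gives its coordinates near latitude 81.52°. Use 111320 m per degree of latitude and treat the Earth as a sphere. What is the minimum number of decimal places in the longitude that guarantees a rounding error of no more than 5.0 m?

At 81.52° one degree of longitude covers 111320 × cos 81.52° ≈ 111320 × 0.1475 ≈ 16415.7 m.
With N decimal places the half-ulp bound is 0.5·10⁻ᴺ°, or 0.5·10⁻ᴺ × 16415.7 m on the ground.
Setting 8207.86 × 10⁻ᴺ ≤ 5.0 gives 10ᴺ ≥ 1642, i.e. N ≥ 3.22.
At 3 places the error can reach 8.21 m, but 4 places keeps it to 0.821 m.

4 decimal places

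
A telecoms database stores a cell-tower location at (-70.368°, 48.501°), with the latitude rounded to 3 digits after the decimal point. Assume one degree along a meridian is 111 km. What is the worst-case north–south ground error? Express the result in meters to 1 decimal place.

Rounding to 3 decimal places leaves the latitude within ±0.0005° of the true value.
North–south distance: 0.0005° × 111000 m/° = 55.5 m.

55.5 meters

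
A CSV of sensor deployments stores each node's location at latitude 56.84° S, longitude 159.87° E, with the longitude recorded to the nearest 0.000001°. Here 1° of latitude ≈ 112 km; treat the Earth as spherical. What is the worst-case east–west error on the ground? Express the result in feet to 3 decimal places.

Rounding to 6 decimal places leaves the longitude within ±5e-07° of the true value.
One degree of longitude at 56.84° is 112000 × cos 56.84° ≈ 112000 × 0.5470 = 61261.6 m.
East–west error: 5e-07° × 61261.6 m/° ≈ 0.0306308 m.
In feet: 0.0306308 m ÷ 0.3048 ≈ 0.10049 ft.

0.100 feet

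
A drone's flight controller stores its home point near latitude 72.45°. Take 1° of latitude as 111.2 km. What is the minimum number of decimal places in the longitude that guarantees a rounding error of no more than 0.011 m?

At 72.45° one degree of longitude covers 111200 × cos 72.45° ≈ 111200 × 0.3015 ≈ 33531 m.
N decimal places → at most half a unit in the last place, 0.5 × 10⁻ᴺ° = 33531/2 × 10⁻ᴺ m.
Setting 16765.5 × 10⁻ᴺ ≤ 0.011 gives 10ᴺ ≥ 1.524e+06, i.e. N ≥ 6.18.
At 6 places the error can reach 0.0168 m, but 7 places keeps it to 0.00168 m.

7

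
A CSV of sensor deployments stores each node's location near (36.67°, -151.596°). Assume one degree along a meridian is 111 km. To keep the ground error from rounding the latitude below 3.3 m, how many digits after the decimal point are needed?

One degree of latitude covers 111000 m.
Rounding to N decimal places gives at most 0.5 × 10⁻ᴺ degrees of error, i.e. 0.5 × 10⁻ᴺ × 111000 m.
Setting 55500 × 10⁻ᴺ ≤ 3.3 gives 10ᴺ ≥ 1.682e+04, i.e. N ≥ 4.23.
N = 4 would give 5.55 m (too coarse); N = 5 gives 0.555 m ≤ 3.3 m.

5 decimal places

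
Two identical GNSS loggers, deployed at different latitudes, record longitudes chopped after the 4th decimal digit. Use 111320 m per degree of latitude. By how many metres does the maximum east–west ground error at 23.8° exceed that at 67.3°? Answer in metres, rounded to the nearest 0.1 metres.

5.9 metres

Truncating at 4 decimal places can drop up to a full unit in the last place, so the longitude may be off by as much as 0.0001°.
At 23.8°: 0.0001° × 111320 × cos 23.8° = 0.0001 × 111320 × 0.9150 ≈ 10.185 m.
At 67.3°: 0.0001° × 111320 × cos 67.3° = 0.0001 × 111320 × 0.3859 ≈ 4.2959 m.
Difference: 10.185 − 4.2959 = 5.8894 m.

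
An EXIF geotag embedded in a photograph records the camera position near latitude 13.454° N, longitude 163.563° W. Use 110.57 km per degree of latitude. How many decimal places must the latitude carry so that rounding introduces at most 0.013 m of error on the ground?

7 decimal places

One degree of latitude covers 110570 m.
Rounding to N decimal places gives at most 0.5 × 10⁻ᴺ degrees of error, i.e. 0.5 × 10⁻ᴺ × 110570 m.
Need 0.5 × 110570 × 10⁻ᴺ ≤ 0.013 → 10⁻ᴺ ≤ 2.351e-07, so N ≥ 6.63.
At 6 places the error can reach 0.0553 m, but 7 places keeps it to 0.00553 m.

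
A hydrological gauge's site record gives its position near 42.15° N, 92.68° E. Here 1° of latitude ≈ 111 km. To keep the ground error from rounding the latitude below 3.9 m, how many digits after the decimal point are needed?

5 decimal places

One degree of latitude covers 111000 m.
Rounding to N decimal places gives at most 0.5 × 10⁻ᴺ degrees of error, i.e. 0.5 × 10⁻ᴺ × 111000 m.
Setting 55500 × 10⁻ᴺ ≤ 3.9 gives 10ᴺ ≥ 1.423e+04, i.e. N ≥ 4.15.
So 5 decimal places suffice (0.555 m); 4 would allow up to 5.55 m.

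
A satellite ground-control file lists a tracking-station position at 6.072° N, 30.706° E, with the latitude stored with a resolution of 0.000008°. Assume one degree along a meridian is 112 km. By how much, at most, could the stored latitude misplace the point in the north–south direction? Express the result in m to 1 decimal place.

0.4 m

With a 0.000008° grid the true value lies within half a step, ±0.000008°/2 = ±4e-06°, of the stored one.
So the N–S error is at most 4e-06 × 112000 = 0.448 m.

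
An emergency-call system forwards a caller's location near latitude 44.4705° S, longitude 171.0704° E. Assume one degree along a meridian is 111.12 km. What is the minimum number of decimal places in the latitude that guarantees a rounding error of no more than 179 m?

One degree of latitude covers 111120 m.
With N decimal places the half-ulp bound is 0.5·10⁻ᴺ°, or 0.5·10⁻ᴺ × 111120 m on the ground.
Need 0.5 × 111120 × 10⁻ᴺ ≤ 179 → 10⁻ᴺ ≤ 3.222e-03, so N ≥ 2.49.
N = 2 would give 556 m (too coarse); N = 3 gives 55.6 m ≤ 179 m.

3 decimal places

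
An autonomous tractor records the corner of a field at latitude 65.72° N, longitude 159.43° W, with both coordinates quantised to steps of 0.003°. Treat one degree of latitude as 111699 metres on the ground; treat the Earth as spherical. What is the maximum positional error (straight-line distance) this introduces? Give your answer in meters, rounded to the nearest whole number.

181 meters

With a 0.003° grid the true value lies within half a step, ±0.003°/2 = ±0.0015°, of the stored one.
Latitude error → 0.0015 × 111699 = 167.548 m along the meridian.
E–W at 65.72°: 0.0015° × 111699 × cos 65.72° = 0.0015 × 111699 × 0.4112 ≈ 68.8953 m.
Combining orthogonally: (167.548² + 68.8953²)^½ ≈ 181.16 m.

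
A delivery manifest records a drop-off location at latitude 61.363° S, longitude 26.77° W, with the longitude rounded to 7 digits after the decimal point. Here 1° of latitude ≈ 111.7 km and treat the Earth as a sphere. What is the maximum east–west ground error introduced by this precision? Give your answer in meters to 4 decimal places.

0.0027 meters

Rounding to 7 decimal places leaves the longitude within ±5e-08° of the true value.
At latitude 61.363° a degree of longitude spans 111700 m × cos 61.363° = 111700 × 0.4793 ≈ 53533.2 m.
So at most 5e-08° × 53533.2 ≈ 0.00267666 m east–west.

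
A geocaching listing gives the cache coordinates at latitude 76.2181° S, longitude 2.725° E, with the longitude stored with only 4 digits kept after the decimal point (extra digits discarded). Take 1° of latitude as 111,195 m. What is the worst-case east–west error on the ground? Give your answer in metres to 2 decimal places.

2.65 metres

Truncating at 4 decimal places can drop up to a full unit in the last place, so the longitude may be off by as much as 0.0001°.
At latitude 76.2181° a degree of longitude spans 111195 m × cos 76.2181° = 111195 × 0.2382 ≈ 26489.6 m.
Maximum E–W displacement: 0.0001 × 26489.6 = 2.64896 m.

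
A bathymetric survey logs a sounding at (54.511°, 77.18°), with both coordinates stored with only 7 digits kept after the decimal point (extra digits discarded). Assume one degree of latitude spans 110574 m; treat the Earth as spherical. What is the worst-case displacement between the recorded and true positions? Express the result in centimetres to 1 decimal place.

1.3 centimetres

Truncating at 7 decimal places can drop up to a full unit in the last place, so each coordinate may be off by as much as 1e-07°.
North–south component: 1e-07° × 110574 = 0.0110574 m.
E–W at 54.511°: 1e-07° × 110574 × cos 54.511° = 1e-07 × 110574 × 0.5805 ≈ 0.00641934 m.
Combining orthogonally: (0.0110574² + 0.00641934²)^½ ≈ 0.0127857 m.
That is 0.0127857 m = 1.2786 cm.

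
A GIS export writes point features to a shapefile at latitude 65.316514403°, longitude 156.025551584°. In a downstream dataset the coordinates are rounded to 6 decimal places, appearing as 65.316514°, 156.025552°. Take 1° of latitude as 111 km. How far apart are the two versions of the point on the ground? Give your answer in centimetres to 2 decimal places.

4.87 centimetres

Δlat = 65.316514403 − 65.316514 = +0.000000403°; Δlon = 156.025551584 − 156.025552 = -0.000000416°.
North–south shift: 0.000000403 × 111000 = 0.044733 m.
East–west at this latitude: -0.000000416° × 111000 × cos 65.3165° ≈ -0.000000416 × 46354.2 = -0.0192833 m.
Combined displacement = (0.044733² + 0.0192833²)^½ ≈ 0.0487123 m.
That is 0.0487123 m = 4.8712 cm.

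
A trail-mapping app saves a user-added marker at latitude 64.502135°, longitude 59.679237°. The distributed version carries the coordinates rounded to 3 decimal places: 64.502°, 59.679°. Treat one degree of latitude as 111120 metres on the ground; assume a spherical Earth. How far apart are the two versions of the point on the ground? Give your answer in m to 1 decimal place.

Δlat = 64.502135 − 64.502 = +0.000135°; Δlon = 59.679237 − 59.679 = +0.000237°.
N–S: 0.000135° × 111120 m/° = 15.0012 m.
East–west at this latitude: 0.000237° × 111120 × cos 64.502° ≈ 0.000237 × 47834.9 = 11.3369 m.
Hypotenuse of the two orthogonal shifts: √(15.0012² + 11.3369²) = 18.8032 m.

18.8 m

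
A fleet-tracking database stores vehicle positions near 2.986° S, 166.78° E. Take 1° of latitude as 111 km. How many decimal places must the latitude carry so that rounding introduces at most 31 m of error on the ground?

One degree of latitude covers 111000 m.
Rounding to N decimal places gives at most 0.5 × 10⁻ᴺ degrees of error, i.e. 0.5 × 10⁻ᴺ × 111000 m.
Setting 55500 × 10⁻ᴺ ≤ 31 gives 10ᴺ ≥ 1790, i.e. N ≥ 3.25.
So 4 decimal places suffice (5.55 m); 3 would allow up to 55.5 m.

4 decimal places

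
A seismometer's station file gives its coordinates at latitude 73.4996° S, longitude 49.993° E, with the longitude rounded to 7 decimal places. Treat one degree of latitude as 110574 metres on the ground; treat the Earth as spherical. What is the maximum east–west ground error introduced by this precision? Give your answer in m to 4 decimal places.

0.0016 m

Rounding to 7 decimal places leaves the longitude within ±5e-08° of the true value.
One degree of longitude at 73.4996° is 110574 × cos 73.4996° ≈ 110574 × 0.2840 = 31405.5 m.
East–west error: 5e-08° × 31405.5 m/° ≈ 0.00157027 m.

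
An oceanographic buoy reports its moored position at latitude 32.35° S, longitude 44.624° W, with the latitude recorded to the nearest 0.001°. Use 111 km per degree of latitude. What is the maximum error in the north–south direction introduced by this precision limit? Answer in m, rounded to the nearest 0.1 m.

55.5 m

Rounding to 3 decimal places leaves the latitude within ±0.0005° of the true value.
So the N–S error is at most 0.0005 × 111000 = 55.5 m.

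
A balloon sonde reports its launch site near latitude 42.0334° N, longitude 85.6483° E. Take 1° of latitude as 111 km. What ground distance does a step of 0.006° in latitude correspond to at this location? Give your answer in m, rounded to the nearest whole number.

0.006° × 111000 m/° = 666 m.

666 m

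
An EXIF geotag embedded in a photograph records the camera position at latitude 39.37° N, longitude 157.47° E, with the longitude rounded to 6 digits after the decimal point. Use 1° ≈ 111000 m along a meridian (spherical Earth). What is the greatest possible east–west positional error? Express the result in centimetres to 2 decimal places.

Rounding to 6 decimal places leaves the longitude within ±5e-07° of the true value.
Parallels shrink by cos φ, so at 39.37° a degree of longitude is 111000 × 0.7731 ≈ 85810.3 m.
East–west error: 5e-07° × 85810.3 m/° ≈ 0.0429052 m.
That is 0.0429052 m = 4.2905 cm.

4.29 centimetres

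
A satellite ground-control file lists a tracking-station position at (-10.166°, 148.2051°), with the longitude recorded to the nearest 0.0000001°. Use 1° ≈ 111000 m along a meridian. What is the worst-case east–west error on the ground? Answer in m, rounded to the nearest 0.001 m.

0.005 m

Rounding to 7 decimal places leaves the longitude within ±5e-08° of the true value.
Parallels shrink by cos φ, so at 10.166° a degree of longitude is 111000 × 0.9843 ≈ 109257 m.
So at most 5e-08° × 109257 ≈ 0.00546287 m east–west.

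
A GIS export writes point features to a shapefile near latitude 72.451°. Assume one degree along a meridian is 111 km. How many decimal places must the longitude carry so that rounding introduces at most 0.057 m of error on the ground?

At 72.451° one degree of longitude covers 111000 × cos 72.451° ≈ 111000 × 0.3015 ≈ 33468.9 m.
N decimal places → at most half a unit in the last place, 0.5 × 10⁻ᴺ° = 33468.9/2 × 10⁻ᴺ m.
Setting 16734.4 × 10⁻ᴺ ≤ 0.057 gives 10ᴺ ≥ 2.936e+05, i.e. N ≥ 5.47.
N = 5 would give 0.167 m (too coarse); N = 6 gives 0.0167 m ≤ 0.057 m.

6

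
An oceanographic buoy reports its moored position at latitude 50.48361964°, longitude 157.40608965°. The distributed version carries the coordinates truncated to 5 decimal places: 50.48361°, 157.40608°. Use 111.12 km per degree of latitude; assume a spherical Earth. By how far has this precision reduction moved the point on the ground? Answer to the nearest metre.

The latitude changed by +0.00000964° and the longitude by +0.00000965°.
N–S: 0.00000964° × 111120 m/° = 1.0712 m.
East–west at this latitude: 0.00000965° × 111120 × cos 50.4836° ≈ 0.00000965 × 70705.5 = 0.682308 m.
Hypotenuse of the two orthogonal shifts: √(1.0712² + 0.682308²) = 1.27004 m.

1 metres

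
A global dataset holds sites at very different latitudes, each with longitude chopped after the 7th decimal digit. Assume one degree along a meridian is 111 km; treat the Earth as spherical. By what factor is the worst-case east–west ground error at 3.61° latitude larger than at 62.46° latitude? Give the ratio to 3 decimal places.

Truncating at 7 decimal places can drop up to a full unit in the last place, so the longitude may be off by as much as 1e-07°.
At 3.61°: 1e-07° × 111000 × cos 3.61° = 1e-07 × 111000 × 0.9980 ≈ 0.011078 m.
Error at 62.46° = 1e-07° × 111000 × cos 62.46° ≈ 0.0111 × 0.4624 = 0.0051323 m.
Ratio: 0.011078 / 0.0051323 = cos 3.61° / cos 62.46° ≈ 2.1585.

2.158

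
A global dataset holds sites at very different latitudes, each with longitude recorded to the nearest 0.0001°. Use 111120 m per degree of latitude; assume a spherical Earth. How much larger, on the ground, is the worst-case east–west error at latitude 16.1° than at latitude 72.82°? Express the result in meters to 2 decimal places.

Rounding to 4 decimal places leaves the longitude within ±5e-05° of the true value.
Error at 16.1° = 5e-05° × 111120 × cos 16.1° ≈ 5.556 × 0.9608 = 5.3381 m.
Error at 72.82° = 5e-05° × 111120 × cos 72.82° ≈ 5.556 × 0.2954 = 1.6411 m.
Difference: 5.3381 − 1.6411 = 3.697 m.

3.70 meters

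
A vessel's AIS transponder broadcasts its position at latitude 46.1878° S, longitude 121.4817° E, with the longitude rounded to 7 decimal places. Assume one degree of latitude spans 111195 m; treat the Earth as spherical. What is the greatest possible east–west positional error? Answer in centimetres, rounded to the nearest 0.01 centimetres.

0.38 centimetres

Rounding to 7 decimal places leaves the longitude within ±5e-08° of the true value.
One degree of longitude at 46.1878° is 111195 × cos 46.1878° ≈ 111195 × 0.6923 = 76979.9 m.
So at most 5e-08° × 76979.9 ≈ 0.003849 m east–west.
That is 0.003849 m = 0.3849 cm.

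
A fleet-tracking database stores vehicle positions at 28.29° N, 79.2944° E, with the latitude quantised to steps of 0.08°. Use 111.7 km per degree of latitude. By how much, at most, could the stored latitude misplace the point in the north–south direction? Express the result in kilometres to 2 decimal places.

With a 0.08° grid the true value lies within half a step, ±0.08°/2 = ±0.04°, of the stored one.
So the N–S error is at most 0.04 × 111700 = 4468 m.
That is 4468 m = 4.468 km.

4.47 kilometres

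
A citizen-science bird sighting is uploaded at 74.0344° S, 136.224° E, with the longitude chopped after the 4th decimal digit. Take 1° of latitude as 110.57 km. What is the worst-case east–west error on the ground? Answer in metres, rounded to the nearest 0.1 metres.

3.0 metres

Truncating at 4 decimal places can drop up to a full unit in the last place, so the longitude may be off by as much as 0.0001°.
At latitude 74.0344° a degree of longitude spans 110570 m × cos 74.0344° = 110570 × 0.2751 ≈ 30413.4 m.
So at most 0.0001° × 30413.4 ≈ 3.04134 m east–west.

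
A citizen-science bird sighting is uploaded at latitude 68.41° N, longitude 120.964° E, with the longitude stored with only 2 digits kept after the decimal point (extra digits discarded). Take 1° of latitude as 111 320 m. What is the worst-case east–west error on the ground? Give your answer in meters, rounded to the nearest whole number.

410 meters

Truncating at 2 decimal places can drop up to a full unit in the last place, so the longitude may be off by as much as 0.01°.
Parallels shrink by cos φ, so at 68.41° a degree of longitude is 111320 × 0.3680 ≈ 40961.6 m.
East–west error: 0.01° × 40961.6 m/° ≈ 409.616 m.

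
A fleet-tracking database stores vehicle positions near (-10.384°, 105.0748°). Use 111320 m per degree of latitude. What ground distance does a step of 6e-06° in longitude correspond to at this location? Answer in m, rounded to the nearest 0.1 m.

At 10.384° a degree of longitude is 111320 × cos 10.384° ≈ 109497 m, so 6e-06° corresponds to 0.656981 m.

0.7 m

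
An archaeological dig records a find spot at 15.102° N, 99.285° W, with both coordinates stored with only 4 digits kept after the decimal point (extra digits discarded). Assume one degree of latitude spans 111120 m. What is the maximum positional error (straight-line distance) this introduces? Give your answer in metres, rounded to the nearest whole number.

Truncating at 4 decimal places can drop up to a full unit in the last place, so each coordinate may be off by as much as 0.0001°.
N–S: 0.0001° × 111120 m/° = 11.112 m.
East–west component at 15.102°: 0.0001° × 111120 × cos 15.102° ≈ 0.0001 × 107282 ≈ 10.7282 m.
The two errors are perpendicular, so the maximum displacement is √(11.112² + 10.7282²) ≈ 15.4458 m.

15 metres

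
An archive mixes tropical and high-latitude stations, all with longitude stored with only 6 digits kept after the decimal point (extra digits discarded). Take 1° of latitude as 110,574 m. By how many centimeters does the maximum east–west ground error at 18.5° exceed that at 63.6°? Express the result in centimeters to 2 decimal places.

Truncating at 6 decimal places can drop up to a full unit in the last place, so the longitude may be off by as much as 1e-06°.
Error at 18.5° = 1e-06° × 110574 × cos 18.5° ≈ 0.11057 × 0.9483 = 0.10486 m.
At 63.6°: 1e-06° × 110574 × cos 63.6° = 1e-06 × 110574 × 0.4446 ≈ 0.049165 m.
So the lower-latitude error exceeds the higher by 0.10486 − 0.049165 = 0.055695 m.
That is 0.0556948 m = 5.5695 cm.

5.57 centimeters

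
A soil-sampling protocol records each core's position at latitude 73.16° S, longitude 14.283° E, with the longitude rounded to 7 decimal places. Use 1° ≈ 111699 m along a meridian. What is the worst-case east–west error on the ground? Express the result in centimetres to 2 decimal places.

0.16 centimetres

Rounding to 7 decimal places leaves the longitude within ±5e-08° of the true value.
At latitude 73.16° a degree of longitude spans 111699 m × cos 73.16° = 111699 × 0.2897 ≈ 32359.2 m.
So at most 5e-08° × 32359.2 ≈ 0.00161796 m east–west.
That is 0.00161796 m = 0.1618 cm.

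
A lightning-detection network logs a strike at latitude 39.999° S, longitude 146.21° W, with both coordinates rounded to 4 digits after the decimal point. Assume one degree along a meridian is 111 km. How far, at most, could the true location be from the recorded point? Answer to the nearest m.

Rounding to 4 decimal places leaves each coordinate within ±5e-05° of the true value.
Latitude error → 5e-05 × 111000 = 5.55 m along the meridian.
Longitude error → 5e-05 × 111000 × cos 39.999° = 5e-05 × 111000 × 0.7661 ≈ 4.25161 m.
Worst case both components are at the extreme and orthogonal: √(5.55² + 4.25161²) ≈ 6.99133 m.

7 m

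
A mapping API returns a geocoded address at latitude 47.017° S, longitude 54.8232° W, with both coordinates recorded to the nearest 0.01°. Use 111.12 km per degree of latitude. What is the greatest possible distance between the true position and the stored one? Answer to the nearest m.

Rounding to 2 decimal places leaves each coordinate within ±0.005° of the true value.
Latitude error → 0.005 × 111120 = 555.6 m along the meridian.
Longitude error → 0.005 × 111120 × cos 47.017° = 0.005 × 111120 × 0.6818 ≈ 378.798 m.
The two errors are perpendicular, so the maximum displacement is √(555.6² + 378.798²) ≈ 672.443 m.

672 m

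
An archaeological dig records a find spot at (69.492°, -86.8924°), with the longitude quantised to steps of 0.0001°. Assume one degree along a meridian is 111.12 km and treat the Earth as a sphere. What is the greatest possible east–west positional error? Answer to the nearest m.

With a 0.0001° grid the true value lies within half a step, ±0.0001°/2 = ±5e-05°, of the stored one.
One degree of longitude at 69.492° is 111120 × cos 69.492° ≈ 111120 × 0.3503 = 38929.6 m.
East–west error: 5e-05° × 38929.6 m/° ≈ 1.94648 m.

2 m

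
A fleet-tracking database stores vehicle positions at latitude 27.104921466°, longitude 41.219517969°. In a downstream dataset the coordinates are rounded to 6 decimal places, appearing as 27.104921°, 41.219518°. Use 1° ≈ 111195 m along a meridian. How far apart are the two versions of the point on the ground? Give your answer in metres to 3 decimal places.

0.052 metres

Δlat = 27.104921466 − 27.104921 = +0.000000466°; Δlon = 41.219517969 − 41.219518 = -0.000000031°.
N–S: 0.000000466° × 111195 m/° = 0.0518169 m.
East–west at this latitude: -0.000000031° × 111195 × cos 27.1049° ≈ -0.000000031 × 98982.9 = -0.00306847 m.
Combined displacement = (0.0518169² + 0.00306847²)^½ ≈ 0.0519076 m.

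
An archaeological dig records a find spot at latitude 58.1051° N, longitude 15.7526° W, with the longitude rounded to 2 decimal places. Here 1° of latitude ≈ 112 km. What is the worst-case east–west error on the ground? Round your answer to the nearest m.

Rounding to 2 decimal places leaves the longitude within ±0.005° of the true value.
Parallels shrink by cos φ, so at 58.1051° a degree of longitude is 112000 × 0.5284 ≈ 59176.6 m.
So at most 0.005° × 59176.6 ≈ 295.883 m east–west.

296 m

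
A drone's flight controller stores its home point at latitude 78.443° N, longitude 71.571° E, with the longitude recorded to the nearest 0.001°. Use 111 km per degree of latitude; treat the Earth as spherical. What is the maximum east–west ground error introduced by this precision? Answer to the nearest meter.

Rounding to 3 decimal places leaves the longitude within ±0.0005° of the true value.
One degree of longitude at 78.443° is 111000 × cos 78.443° ≈ 111000 × 0.2003 = 22238 m.
So at most 0.0005° × 22238 ≈ 11.119 m east–west.

11 meters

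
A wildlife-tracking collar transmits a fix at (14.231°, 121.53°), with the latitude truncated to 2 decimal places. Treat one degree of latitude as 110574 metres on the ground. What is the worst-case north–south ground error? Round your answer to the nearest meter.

Truncating at 2 decimal places can drop up to a full unit in the last place, so the latitude may be off by as much as 0.01°.
So the N–S error is at most 0.01 × 110574 = 1105.74 m.

1106 meters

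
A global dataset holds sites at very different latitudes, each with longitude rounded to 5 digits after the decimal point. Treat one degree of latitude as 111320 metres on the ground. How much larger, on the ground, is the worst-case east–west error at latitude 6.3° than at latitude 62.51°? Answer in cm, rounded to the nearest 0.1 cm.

Rounding to 5 decimal places leaves the longitude within ±5e-06° of the true value.
At 6.3°: 5e-06° × 111320 × cos 6.3° = 5e-06 × 111320 × 0.9940 ≈ 0.55324 m.
At 62.51°: 5e-06° × 111320 × cos 62.51° = 5e-06 × 111320 × 0.4616 ≈ 0.25692 m.
Difference: 0.55324 − 0.25692 = 0.29632 m.
That is 0.296316 m = 29.632 cm.

29.6 cm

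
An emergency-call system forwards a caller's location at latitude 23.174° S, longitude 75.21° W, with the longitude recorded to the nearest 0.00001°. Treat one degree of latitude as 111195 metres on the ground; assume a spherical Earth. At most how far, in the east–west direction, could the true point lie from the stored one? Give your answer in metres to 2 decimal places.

0.51 metres

Rounding to 5 decimal places leaves the longitude within ±5e-06° of the true value.
Parallels shrink by cos φ, so at 23.174° a degree of longitude is 111195 × 0.9193 ≈ 102223 m.
East–west error: 5e-06° × 102223 m/° ≈ 0.511116 m.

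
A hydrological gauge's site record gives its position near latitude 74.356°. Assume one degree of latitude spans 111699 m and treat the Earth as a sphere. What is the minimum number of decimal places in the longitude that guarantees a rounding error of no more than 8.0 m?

4

At 74.356° one degree of longitude covers 111699 × cos 74.356° ≈ 111699 × 0.2697 ≈ 30120.7 m.
Rounding to N decimal places gives at most 0.5 × 10⁻ᴺ degrees of error, i.e. 0.5 × 10⁻ᴺ × 30120.7 m.
Need 0.5 × 30120.7 × 10⁻ᴺ ≤ 8.0 → 10⁻ᴺ ≤ 5.312e-04, so N ≥ 3.27.
At 3 places the error can reach 15.1 m, but 4 places keeps it to 1.51 m.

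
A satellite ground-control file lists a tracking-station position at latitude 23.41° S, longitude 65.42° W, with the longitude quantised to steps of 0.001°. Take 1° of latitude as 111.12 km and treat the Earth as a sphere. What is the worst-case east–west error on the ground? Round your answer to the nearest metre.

With a 0.001° grid the true value lies within half a step, ±0.001°/2 = ±0.0005°, of the stored one.
One degree of longitude at 23.41° is 111120 × cos 23.41° ≈ 111120 × 0.9177 = 101973 m.
Maximum E–W displacement: 0.0005 × 101973 = 50.9866 m.

51 metres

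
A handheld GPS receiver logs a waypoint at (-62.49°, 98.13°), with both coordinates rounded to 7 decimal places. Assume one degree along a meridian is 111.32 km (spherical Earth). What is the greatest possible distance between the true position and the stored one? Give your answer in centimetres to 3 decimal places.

0.613 centimetres

Rounding to 7 decimal places leaves each coordinate within ±5e-08° of the true value.
N–S: 5e-08° × 111320 m/° = 0.005566 m.
Longitude error → 5e-08 × 111320 × cos 62.49° = 5e-08 × 111320 × 0.4619 ≈ 0.00257095 m.
Combining orthogonally: (0.005566² + 0.00257095²)^½ ≈ 0.00613108 m.
That is 0.00613108 m = 0.61311 cm.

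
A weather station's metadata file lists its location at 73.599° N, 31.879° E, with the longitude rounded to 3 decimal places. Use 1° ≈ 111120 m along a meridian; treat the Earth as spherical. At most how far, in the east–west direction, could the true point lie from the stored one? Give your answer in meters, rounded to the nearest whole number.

Rounding to 3 decimal places leaves the longitude within ±0.0005° of the true value.
One degree of longitude at 73.599° is 111120 × cos 73.599° ≈ 111120 × 0.2824 = 31375.6 m.
East–west error: 0.0005° × 31375.6 m/° ≈ 15.6878 m.

16 meters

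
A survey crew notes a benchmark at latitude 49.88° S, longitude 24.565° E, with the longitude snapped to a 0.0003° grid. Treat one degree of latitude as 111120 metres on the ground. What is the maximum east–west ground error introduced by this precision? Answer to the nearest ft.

With a 0.0003° grid the true value lies within half a step, ±0.0003°/2 = ±0.00015°, of the stored one.
Parallels shrink by cos φ, so at 49.88° a degree of longitude is 111120 × 0.6444 ≈ 71604.7 m.
So at most 0.00015° × 71604.7 ≈ 10.7407 m east–west.
In feet: 10.7407 m ÷ 0.3048 ≈ 35.239 ft.

35 ft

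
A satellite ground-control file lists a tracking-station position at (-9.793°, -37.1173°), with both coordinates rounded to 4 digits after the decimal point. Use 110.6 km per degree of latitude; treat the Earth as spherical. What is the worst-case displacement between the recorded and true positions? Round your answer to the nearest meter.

8 meters

Rounding to 4 decimal places leaves each coordinate within ±5e-05° of the true value.
N–S: 5e-05° × 110600 m/° = 5.53 m.
Longitude error → 5e-05 × 110600 × cos 9.793° = 5e-05 × 110600 × 0.9854 ≈ 5.44942 m.
The two errors are perpendicular, so the maximum displacement is √(5.53² + 5.44942²) ≈ 7.76383 m.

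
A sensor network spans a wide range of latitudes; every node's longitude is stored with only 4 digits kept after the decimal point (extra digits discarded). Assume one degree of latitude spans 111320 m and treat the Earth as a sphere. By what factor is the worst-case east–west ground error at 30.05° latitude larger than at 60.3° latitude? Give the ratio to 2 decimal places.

1.75

Truncating at 4 decimal places can drop up to a full unit in the last place, so the longitude may be off by as much as 0.0001°.
Error at 30.05° = 0.0001° × 111320 × cos 30.05° ≈ 11.132 × 0.8656 = 9.6357 m.
Error at 60.3° = 0.0001° × 111320 × cos 60.3° ≈ 11.132 × 0.4955 = 5.5154 m.
Ratio: 9.6357 / 5.5154 = cos 30.05° / cos 60.3° ≈ 1.7470.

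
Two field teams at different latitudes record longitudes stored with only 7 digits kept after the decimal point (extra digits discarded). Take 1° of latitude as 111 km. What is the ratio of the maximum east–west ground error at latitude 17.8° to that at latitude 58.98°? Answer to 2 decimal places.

1.85

Truncating at 7 decimal places can drop up to a full unit in the last place, so the longitude may be off by as much as 1e-07°.
Error at 17.8° = 1e-07° × 111000 × cos 17.8° ≈ 0.0111 × 0.9521 = 0.010569 m.
At 58.98°: 1e-07° × 111000 × cos 58.98° = 1e-07 × 111000 × 0.5153 ≈ 0.0057202 m.
Ratio: 0.010569 / 0.0057202 = cos 17.8° / cos 58.98° ≈ 1.8476.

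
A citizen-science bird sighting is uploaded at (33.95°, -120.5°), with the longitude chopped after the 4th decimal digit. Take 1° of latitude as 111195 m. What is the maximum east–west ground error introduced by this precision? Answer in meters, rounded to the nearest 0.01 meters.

9.22 meters

Truncating at 4 decimal places can drop up to a full unit in the last place, so the longitude may be off by as much as 0.0001°.
At latitude 33.95° a degree of longitude spans 111195 m × cos 33.95° = 111195 × 0.8295 ≈ 92239.1 m.
So at most 0.0001° × 92239.1 ≈ 9.22391 m east–west.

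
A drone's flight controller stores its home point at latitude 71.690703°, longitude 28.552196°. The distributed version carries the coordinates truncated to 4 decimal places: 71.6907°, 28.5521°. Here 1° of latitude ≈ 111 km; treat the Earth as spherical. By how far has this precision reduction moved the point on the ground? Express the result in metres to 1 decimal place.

Δlat = 71.690703 − 71.6907 = +0.000003°; Δlon = 28.552196 − 28.5521 = +0.000096°.
North–south shift: 0.000003 × 111000 = 0.333 m.
E–W at 71.6907°: 0.000096° × 111000 × cos 71.6907° = 0.000096 × 111000 × 0.3141 ≈ 3.34755 m.
Combined displacement = (0.333² + 3.34755²)^½ ≈ 3.36407 m.

3.4 metres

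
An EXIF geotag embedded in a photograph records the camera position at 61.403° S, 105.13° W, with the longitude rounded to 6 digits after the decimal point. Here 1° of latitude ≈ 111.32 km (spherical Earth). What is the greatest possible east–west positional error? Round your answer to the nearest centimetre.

Rounding to 6 decimal places leaves the longitude within ±5e-07° of the true value.
At latitude 61.403° a degree of longitude spans 111320 m × cos 61.403° = 111320 × 0.4786 ≈ 53282.9 m.
East–west error: 5e-07° × 53282.9 m/° ≈ 0.0266414 m.
That is 0.0266414 m = 2.6641 cm.

3 centimetres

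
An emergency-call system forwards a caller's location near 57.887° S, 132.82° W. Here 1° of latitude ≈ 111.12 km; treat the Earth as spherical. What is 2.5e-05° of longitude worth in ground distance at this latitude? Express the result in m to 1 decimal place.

One degree of longitude here spans 111120 × cos 57.887° = 111120 × 0.5316 ≈ 59070.4 m; 2.5e-05° of that is 1.47676 m.

1.5 m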